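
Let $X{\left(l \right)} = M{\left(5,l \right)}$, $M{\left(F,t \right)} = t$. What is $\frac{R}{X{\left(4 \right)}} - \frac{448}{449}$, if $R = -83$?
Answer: $- \frac{39059}{1796} \approx -21.748$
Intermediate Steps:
$X{\left(l \right)} = l$
$\frac{R}{X{\left(4 \right)}} - \frac{448}{449} = - \frac{83}{4} - \frac{448}{449} = - \frac{39059}{1796}$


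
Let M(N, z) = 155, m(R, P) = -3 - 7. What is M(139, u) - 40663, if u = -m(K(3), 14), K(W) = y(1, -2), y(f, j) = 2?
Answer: -40508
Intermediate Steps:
K(W) = 2
m(R, P) = -10
u = 10 (u = -1*(-10) = 10)
M(139, u) - 40663 = 155 - 40663 = -40508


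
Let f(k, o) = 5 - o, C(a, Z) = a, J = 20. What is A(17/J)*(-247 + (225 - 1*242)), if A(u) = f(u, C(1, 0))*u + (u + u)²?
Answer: -41514/25 ≈ -1660.6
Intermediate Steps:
A(u) = 4*u + 4*u² (A(u) = (5 - 1*1)*u + (u + u)² = (5 - 1)*u + (2*u)² = 4*u + 4*u²)
A(17/J)*(-247 + (225 - 1*242)) = (4*(17/20)*(1 + 17/20))*(-247 + (225 - 1*242)) = (4*(17*(1/20))*(1 + 17*(1/20)))*(-247 + (225 - 242)) = (4*(17/20)*(1 + 17/20))*(-247 - 17) = (4*(17/20)*(37/20))*(-264) = (629/100)*(-264) = -41514/25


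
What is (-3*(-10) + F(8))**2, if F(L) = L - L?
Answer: 900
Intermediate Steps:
F(L) = 0
(-3*(-10) + F(8))**2 = (-3*(-10) + 0)**2 = (30 + 0)**2 = 30**2 = 900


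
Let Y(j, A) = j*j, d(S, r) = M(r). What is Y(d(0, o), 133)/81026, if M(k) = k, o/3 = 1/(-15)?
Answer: 1/2025650 ≈ 4.9367e-7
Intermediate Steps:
o = -⅕ (o = 3/(-15) = 3*(-1/15) = -⅕ ≈ -0.20000)
d(S, r) = r
Y(j, A) = j²
Y(d(0, o), 133)/81026 = (-⅕)²/81026 = (1/25)*(1/81026) = 1/2025650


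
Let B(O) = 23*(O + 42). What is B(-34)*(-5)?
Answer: -920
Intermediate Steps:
B(O) = 966 + 23*O (B(O) = 23*(42 + O) = 966 + 23*O)
B(-34)*(-5) = (966 + 23*(-34))*(-5) = (966 - 782)*(-5) = 184*(-5) = -920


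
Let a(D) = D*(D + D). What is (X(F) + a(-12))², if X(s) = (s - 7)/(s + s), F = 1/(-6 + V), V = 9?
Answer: 77284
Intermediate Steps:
F = ⅓ (F = 1/(-6 + 9) = 1/3 = ⅓ ≈ 0.33333)
a(D) = 2*D² (a(D) = D*(2*D) = 2*D²)
X(s) = (-7 + s)/(2*s) (X(s) = (-7 + s)/((2*s)) = (-7 + s)*(1/(2*s)) = (-7 + s)/(2*s))
(X(F) + a(-12))² = ((-7 + ⅓)/(2*(⅓)) + 2*(-12)²)² = ((½)*3*(-20/3) + 2*144)² = (-10 + 288)² = 278² = 77284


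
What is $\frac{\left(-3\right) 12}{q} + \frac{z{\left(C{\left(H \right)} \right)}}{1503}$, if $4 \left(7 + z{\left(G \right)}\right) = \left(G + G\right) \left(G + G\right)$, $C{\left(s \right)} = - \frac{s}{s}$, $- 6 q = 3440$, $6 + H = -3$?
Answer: $\frac{12667}{215430} \approx 0.058799$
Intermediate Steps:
$H = -9$ ($H = -6 - 3 = -9$)
$q = - \frac{1720}{3}$ ($q = \left(- \frac{1}{6}\right) 3440 = - \frac{1720}{3} \approx -573.33$)
$C{\left(s \right)} = -1$ ($C{\left(s \right)} = \left(-1\right) 1 = -1$)
$z{\left(G \right)} = -7 + G^{2}$ ($z{\left(G \right)} = -7 + \frac{\left(G + G\right) \left(G + G\right)}{4} = -7 + \frac{2 G 2 G}{4} = -7 + \frac{4 G^{2}}{4} = -7 + G^{2}$)
$\frac{\left(-3\right) 12}{q} + \frac{z{\left(C{\left(H \right)} \right)}}{1503} = \frac{\left(-3\right) 12}{- \frac{1720}{3}} + \frac{-7 + \left(-1\right)^{2}}{1503} = \left(-36\right) \left(- \frac{3}{1720}\right) + \left(-7 + 1\right) \frac{1}{1503} = \frac{27}{430} - \frac{2}{501} = \frac{12667}{215430}$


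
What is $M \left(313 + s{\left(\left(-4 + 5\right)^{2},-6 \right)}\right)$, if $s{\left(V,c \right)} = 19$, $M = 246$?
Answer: $81672$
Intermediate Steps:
$M \left(313 + s{\left(\left(-4 + 5\right)^{2},-6 \right)}\right) = 246 \left(313 + 19\right) = 246 \cdot 332 = 81672$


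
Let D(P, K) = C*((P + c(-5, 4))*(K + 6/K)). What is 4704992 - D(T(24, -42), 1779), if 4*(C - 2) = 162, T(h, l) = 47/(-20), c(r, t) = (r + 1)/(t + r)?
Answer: 21728655659/4744 ≈ 4.5802e+6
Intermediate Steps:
c(r, t) = (1 + r)/(r + t)
T(h, l) = -47/20 (T(h, l) = 47*(-1/20) = -47/20)
C = 85/2 (C = 2 + (¼)*162 = 2 + 81/2 = 85/2 ≈ 42.500)
D(P, K) = 85*(4 + P)*(K + 6/K)/2 (D(P, K) = 85*((P + (1 - 5)/(-5 + 4))*(K + 6/K))/2 = 85*((P - 4/(-1))*(K + 6/K))/2 = 85*((P - 1*(-4))*(K + 6/K))/2 = 85*((P + 4)*(K + 6/K))/2 = 85*((4 + P)*(K + 6/K))/2 = 85*(4 + P)*(K + 6/K)/2)
4704992 - D(T(24, -42), 1779) = 4704992 - 85*(24 + 6*(-47/20) + 1779²*(4 - 47/20))/(2*1779) = 4704992 - 85*(24 - 141/10 + 3164841*(33/20))/(2*1779) = 4704992 - 85*(24 - 141/10 + 104439753/20)/(2*1779) = 4704992 - 85*104439951/(2*1779*20) = 4704992 - 1*591826389/4744 = 4704992 - 591826389/4744 = 21728655659/4744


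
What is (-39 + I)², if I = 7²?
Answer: 100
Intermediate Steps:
I = 49
(-39 + I)² = (-39 + 49)² = 10² = 100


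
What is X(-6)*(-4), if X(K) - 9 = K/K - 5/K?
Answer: -130/3 ≈ -43.333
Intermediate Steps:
X(K) = 10 - 5/K (X(K) = 9 + (K/K - 5/K) = 9 + (1 - 5/K) = 10 - 5/K)
X(-6)*(-4) = (10 - 5/(-6))*(-4) = (10 - 5*(-⅙))*(-4) = (10 + ⅚)*(-4) = (65/6)*(-4) = -130/3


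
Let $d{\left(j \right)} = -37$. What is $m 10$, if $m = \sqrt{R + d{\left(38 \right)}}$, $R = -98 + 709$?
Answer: $10 \sqrt{574} \approx 239.58$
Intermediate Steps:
$R = 611$
$m = \sqrt{574}$ ($m = \sqrt{611 - 37} = \sqrt{574} \approx 23.958$)
$m 10 = \sqrt{574} \cdot 10 = 10 \sqrt{574}$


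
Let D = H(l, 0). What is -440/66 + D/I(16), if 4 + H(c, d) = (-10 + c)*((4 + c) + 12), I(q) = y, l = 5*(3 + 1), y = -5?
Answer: -1168/15 ≈ -77.867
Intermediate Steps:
l = 20 (l = 5*4 = 20)
I(q) = -5
H(c, d) = -4 + (-10 + c)*(16 + c) (H(c, d) = -4 + (-10 + c)*((4 + c) + 12) = -4 + (-10 + c)*(16 + c))
D = 356 (D = -164 + 20² + 6*20 = -164 + 400 + 120 = 356)
-440/66 + D/I(16) = -440/66 + 356/(-5) = -440*1/66 + 356*(-⅕) = -20/3 - 356/5 = -1168/15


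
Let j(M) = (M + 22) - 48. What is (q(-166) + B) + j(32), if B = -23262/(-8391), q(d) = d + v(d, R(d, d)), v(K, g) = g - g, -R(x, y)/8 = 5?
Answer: -439766/2797 ≈ -157.23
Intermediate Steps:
R(x, y) = -40 (R(x, y) = -8*5 = -40)
v(K, g) = 0
j(M) = -26 + M (j(M) = (22 + M) - 48 = -26 + M)
q(d) = d (q(d) = d + 0 = d)
B = 7754/2797 (B = -23262*(-1/8391) = 7754/2797 ≈ 2.7723)
(q(-166) + B) + j(32) = (-166 + 7754/2797) + (-26 + 32) = -456548/2797 + 6 = -439766/2797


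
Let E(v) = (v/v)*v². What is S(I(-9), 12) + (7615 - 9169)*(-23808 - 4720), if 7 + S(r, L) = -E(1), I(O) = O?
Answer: 44332504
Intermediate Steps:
E(v) = v² (E(v) = 1*v² = v²)
S(r, L) = -8 (S(r, L) = -7 - 1*1² = -7 - 1*1 = -7 - 1 = -8)
S(I(-9), 12) + (7615 - 9169)*(-23808 - 4720) = -8 + (7615 - 9169)*(-23808 - 4720) = -8 - 1554*(-28528) = -8 + 44332512 = 44332504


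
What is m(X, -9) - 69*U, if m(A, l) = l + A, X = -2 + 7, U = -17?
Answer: 1169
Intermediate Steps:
X = 5
m(A, l) = A + l
m(X, -9) - 69*U = (5 - 9) - 69*(-17) = -4 + 1173 = 1169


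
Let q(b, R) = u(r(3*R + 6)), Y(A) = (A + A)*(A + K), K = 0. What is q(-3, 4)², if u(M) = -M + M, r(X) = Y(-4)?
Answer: 0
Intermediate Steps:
Y(A) = 2*A² (Y(A) = (A + A)*(A + 0) = (2*A)*A = 2*A²)
r(X) = 32 (r(X) = 2*(-4)² = 2*16 = 32)
u(M) = 0
q(b, R) = 0
q(-3, 4)² = 0² = 0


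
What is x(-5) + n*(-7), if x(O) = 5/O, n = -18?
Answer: 125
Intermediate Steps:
x(-5) + n*(-7) = 5/(-5) - 18*(-7) = 5*(-⅕) + 126 = -1 + 126 = 125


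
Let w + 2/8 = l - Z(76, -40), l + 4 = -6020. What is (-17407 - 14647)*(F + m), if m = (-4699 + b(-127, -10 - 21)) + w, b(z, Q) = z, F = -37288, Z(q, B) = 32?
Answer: 3088098387/2 ≈ 1.5440e+9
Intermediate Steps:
l = -6024 (l = -4 - 6020 = -6024)
w = -24225/4 (w = -¼ + (-6024 - 1*32) = -¼ + (-6024 - 32) = -¼ - 6056 = -24225/4 ≈ -6056.3)
m = -43529/4 (m = (-4699 - 127) - 24225/4 = -4826 - 24225/4 = -43529/4 ≈ -10882.)
(-17407 - 14647)*(F + m) = (-17407 - 14647)*(-37288 - 43529/4) = -32054*(-192681/4) = 3088098387/2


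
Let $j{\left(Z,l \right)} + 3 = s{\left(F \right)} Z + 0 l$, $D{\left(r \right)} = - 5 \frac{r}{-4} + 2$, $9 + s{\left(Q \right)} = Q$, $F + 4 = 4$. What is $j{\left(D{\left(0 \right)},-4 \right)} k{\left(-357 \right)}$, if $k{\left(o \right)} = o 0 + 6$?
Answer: $-126$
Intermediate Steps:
$F = 0$ ($F = -4 + 4 = 0$)
$s{\left(Q \right)} = -9 + Q$
$D{\left(r \right)} = 2 + \frac{5 r}{4}$ ($D{\left(r \right)} = - 5 r \left(- \frac{1}{4}\right) + 2 = - 5 \left(- \frac{r}{4}\right) + 2 = \frac{5 r}{4} + 2 = 2 + \frac{5 r}{4}$)
$k{\left(o \right)} = 6$ ($k{\left(o \right)} = 0 + 6 = 6$)
$j{\left(Z,l \right)} = -3 - 9 Z$ ($j{\left(Z,l \right)} = -3 + \left(\left(-9 + 0\right) Z + 0 l\right) = -3 + \left(- 9 Z + 0\right) = -3 - 9 Z$)
$j{\left(D{\left(0 \right)},-4 \right)} k{\left(-357 \right)} = \left(-3 - 9 \left(2 + \frac{5}{4} \cdot 0\right)\right) 6 = \left(-3 - 9 \left(2 + 0\right)\right) 6 = \left(-3 - 18\right) 6 = \left(-21\right) 6 = -126$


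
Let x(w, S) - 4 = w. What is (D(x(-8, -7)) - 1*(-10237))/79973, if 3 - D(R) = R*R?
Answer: 10224/79973 ≈ 0.12784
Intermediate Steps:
x(w, S) = 4 + w
D(R) = 3 - R² (D(R) = 3 - R*R = 3 - R²)
(D(x(-8, -7)) - 1*(-10237))/79973 = ((3 - (4 - 8)²) - 1*(-10237))/79973 = ((3 - 1*(-4)²) + 10237)*(1/79973) = ((3 - 1*16) + 10237)*(1/79973) = ((3 - 16) + 10237)*(1/79973) = (-13 + 10237)*(1/79973) = 10224*(1/79973) = 10224/79973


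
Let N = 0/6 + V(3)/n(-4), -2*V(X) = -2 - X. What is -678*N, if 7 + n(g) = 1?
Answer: 565/2 ≈ 282.50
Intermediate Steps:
n(g) = -6 (n(g) = -7 + 1 = -6)
V(X) = 1 + X/2 (V(X) = -(-2 - X)/2 = 1 + X/2)
N = -5/12 (N = 0/6 + (1 + (½)*3)/(-6) = 0*(⅙) + (1 + 3/2)*(-⅙) = 0 + (5/2)*(-⅙) = 0 - 5/12 = -5/12 ≈ -0.41667)
-678*N = -678*(-5/12) = 565/2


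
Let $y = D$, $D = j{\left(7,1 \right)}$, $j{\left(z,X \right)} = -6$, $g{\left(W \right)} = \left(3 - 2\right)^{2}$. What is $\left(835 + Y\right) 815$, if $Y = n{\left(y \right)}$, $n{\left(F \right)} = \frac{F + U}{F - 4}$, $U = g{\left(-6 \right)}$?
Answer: $\frac{1361865}{2} \approx 6.8093 \cdot 10^{5}$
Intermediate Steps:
$g{\left(W \right)} = 1$ ($g{\left(W \right)} = 1^{2} = 1$)
$U = 1$
$D = -6$
$y = -6$
$n{\left(F \right)} = \frac{1 + F}{-4 + F}$ ($n{\left(F \right)} = \frac{F + 1}{F - 4} = \frac{1 + F}{-4 + F}$)
$Y = \frac{1}{2}$ ($Y = \frac{1 - 6}{-4 - 6} = \frac{1}{-10} \left(-5\right) = \left(- \frac{1}{10}\right) \left(-5\right) = \frac{1}{2} \approx 0.5$)
$\left(835 + Y\right) 815 = \left(835 + \frac{1}{2}\right) 815 = \frac{1671}{2} \cdot 815 = \frac{1361865}{2}$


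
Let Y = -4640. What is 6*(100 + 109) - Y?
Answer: 5894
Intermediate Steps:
6*(100 + 109) - Y = 6*(100 + 109) - 1*(-4640) = 6*209 + 4640 = 1254 + 4640 = 5894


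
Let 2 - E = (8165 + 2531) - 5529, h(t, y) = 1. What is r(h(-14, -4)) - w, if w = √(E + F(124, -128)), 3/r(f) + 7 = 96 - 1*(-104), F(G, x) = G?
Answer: 3/193 - 71*I ≈ 0.015544 - 71.0*I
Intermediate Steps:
E = -5165 (E = 2 - ((8165 + 2531) - 5529) = 2 - (10696 - 5529) = 2 - 1*5167 = 2 - 5167 = -5165)
r(f) = 3/193 (r(f) = 3/(-7 + (96 - 1*(-104))) = 3/(-7 + (96 + 104)) = 3/(-7 + 200) = 3/193)
w = 71*I (w = √(-5165 + 124) = √(-5041) = 71*I ≈ 71.0*I)
r(h(-14, -4)) - w = 3/193 - 71*I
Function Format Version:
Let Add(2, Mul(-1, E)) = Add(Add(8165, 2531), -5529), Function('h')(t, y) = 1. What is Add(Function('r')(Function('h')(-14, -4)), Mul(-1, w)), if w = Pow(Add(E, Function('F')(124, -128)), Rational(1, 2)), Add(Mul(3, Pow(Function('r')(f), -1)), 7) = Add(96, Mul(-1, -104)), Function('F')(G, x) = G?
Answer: Add(Rational(3, 193), Mul(-71, I)) ≈ Add(0.015544, Mul(-71.000, I))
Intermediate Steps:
E = -5165 (E = Add(2, Mul(-1, Add(Add(8165, 2531), -5529))) = Add(2, Mul(-1, Add(10696, -5529))) = Add(2, Mul(-1, 5167)) = Add(2, -5167) = -5165)
Function('r')(f) = Rational(3, 193) (Function('r')(f) = Mul(3, Pow(Add(-7, Add(96, Mul(-1, -104))), -1)) = Mul(3, Pow(Add(-7, Add(96, 104)), -1)) = Mul(3, Pow(Add(-7, 200), -1)) = Mul(3, Pow(193, -1)) = Mul(3, Rational(1, 193)) = Rational(3, 193))
w = Mul(71, I) (w = Pow(Add(-5165, 124), Rational(1, 2)) = Pow(-5041, Rational(1, 2)) = Mul(71, I) ≈ Mul(71.000, I))
Add(Function('r')(Function('h')(-14, -4)), Mul(-1, w)) = Add(Rational(3, 193), Mul(-1, Mul(71, I))) = Add(Rational(3, 193), Mul(-71, I))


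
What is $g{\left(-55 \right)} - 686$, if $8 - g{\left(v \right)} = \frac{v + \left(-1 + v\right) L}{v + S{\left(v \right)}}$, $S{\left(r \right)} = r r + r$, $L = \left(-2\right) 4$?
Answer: $- \frac{1976763}{2915} \approx -678.13$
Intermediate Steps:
$L = -8$
$S{\left(r \right)} = r + r^{2}$ ($S{\left(r \right)} = r^{2} + r = r + r^{2}$)
$g{\left(v \right)} = 8 - \frac{8 - 7 v}{v + v \left(1 + v\right)}$ ($g{\left(v \right)} = 8 - \frac{v + \left(-1 + v\right) \left(-8\right)}{v + v \left(1 + v\right)} = 8 - \frac{v - \left(-8 + 8 v\right)}{v + v \left(1 + v\right)} = 8 - \frac{8 - 7 v}{v + v \left(1 + v\right)}$)
$g{\left(-55 \right)} - 686 = \frac{-8 + 8 \left(-55\right)^{2} + 23 \left(-55\right)}{\left(-55\right) \left(2 - 55\right)} - 686 = - \frac{-8 + 8 \cdot 3025 - 1265}{55 \left(-53\right)} - 686 = \left(- \frac{1}{55}\right) \left(- \frac{1}{53}\right) \left(-8 + 24200 - 1265\right) - 686 = \left(- \frac{1}{55}\right) \left(- \frac{1}{53}\right) 22927 - 686 = \frac{22927}{2915} - 686 = - \frac{1976763}{2915}$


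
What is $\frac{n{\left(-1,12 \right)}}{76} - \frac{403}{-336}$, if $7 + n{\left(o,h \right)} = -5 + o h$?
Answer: $\frac{5641}{6384} \approx 0.88362$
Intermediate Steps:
$n{\left(o,h \right)} = -12 + h o$ ($n{\left(o,h \right)} = -7 + \left(-5 + o h\right) = -7 + \left(-5 + h o\right) = -12 + h o$)
$\frac{n{\left(-1,12 \right)}}{76} - \frac{403}{-336} = \frac{-12 + 12 \left(-1\right)}{76} - \frac{403}{-336} = \left(-12 - 12\right) \frac{1}{76} - - \frac{403}{336} = \left(-24\right) \frac{1}{76} + \frac{403}{336} = - \frac{6}{19} + \frac{403}{336} = \frac{5641}{6384}$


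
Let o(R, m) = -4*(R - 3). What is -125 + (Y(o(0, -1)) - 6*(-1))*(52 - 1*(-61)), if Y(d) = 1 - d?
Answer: -690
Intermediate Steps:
o(R, m) = 12 - 4*R (o(R, m) = -4*(-3 + R) = 12 - 4*R)
-125 + (Y(o(0, -1)) - 6*(-1))*(52 - 1*(-61)) = -125 + ((1 - (12 - 4*0)) - 6*(-1))*(52 - 1*(-61)) = -125 + ((1 - (12 + 0)) + 6)*(52 + 61) = -125 + ((1 - 1*12) + 6)*113 = -125 + ((1 - 12) + 6)*113 = -125 + (-11 + 6)*113 = -125 - 5*113 = -125 - 565 = -690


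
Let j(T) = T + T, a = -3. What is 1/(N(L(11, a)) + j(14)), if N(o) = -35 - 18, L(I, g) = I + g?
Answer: -1/25 ≈ -0.040000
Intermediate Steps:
j(T) = 2*T
N(o) = -53
1/(N(L(11, a)) + j(14)) = 1/(-53 + 2*14) = 1/(-53 + 28) = 1/(-25) = -1/25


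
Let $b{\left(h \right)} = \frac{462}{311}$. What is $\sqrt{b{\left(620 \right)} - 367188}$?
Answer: $\frac{3 i \sqrt{3946071874}}{311} \approx 605.96 i$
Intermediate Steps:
$b{\left(h \right)} = \frac{462}{311}$ ($b{\left(h \right)} = 462 \cdot \frac{1}{311} = \frac{462}{311}$)
$\sqrt{b{\left(620 \right)} - 367188} = \sqrt{\frac{462}{311} - 367188} = \sqrt{- \frac{114195006}{311}} = \frac{3 i \sqrt{3946071874}}{311}$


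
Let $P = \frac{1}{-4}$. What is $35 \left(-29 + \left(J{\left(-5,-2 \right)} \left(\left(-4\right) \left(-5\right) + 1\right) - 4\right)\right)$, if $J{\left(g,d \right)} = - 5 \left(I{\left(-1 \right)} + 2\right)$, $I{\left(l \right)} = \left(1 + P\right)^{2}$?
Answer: $- \frac{169155}{16} \approx -10572.0$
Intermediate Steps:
$P = - \frac{1}{4} \approx -0.25$
$I{\left(l \right)} = \frac{9}{16}$ ($I{\left(l \right)} = \left(1 - \frac{1}{4}\right)^{2} = \left(\frac{3}{4}\right)^{2} = \frac{9}{16}$)
$J{\left(g,d \right)} = - \frac{205}{16}$ ($J{\left(g,d \right)} = - 5 \left(\frac{9}{16} + 2\right) = \left(-5\right) \frac{41}{16} = - \frac{205}{16}$)
$35 \left(-29 + \left(J{\left(-5,-2 \right)} \left(\left(-4\right) \left(-5\right) + 1\right) - 4\right)\right) = 35 \left(-29 - \left(4 + \frac{205 \left(\left(-4\right) \left(-5\right) + 1\right)}{16}\right)\right) = 35 \left(-29 - \left(4 + \frac{205 \left(20 + 1\right)}{16}\right)\right) = 35 \left(-29 - \frac{4369}{16}\right) = 35 \left(- \frac{4833}{16}\right) = - \frac{169155}{16}$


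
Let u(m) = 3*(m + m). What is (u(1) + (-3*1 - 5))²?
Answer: 4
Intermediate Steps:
u(m) = 6*m (u(m) = 3*(2*m) = 6*m)
(u(1) + (-3*1 - 5))² = (6*1 + (-3*1 - 5))² = (6 + (-3 - 5))² = (6 - 8)² = (-2)² = 4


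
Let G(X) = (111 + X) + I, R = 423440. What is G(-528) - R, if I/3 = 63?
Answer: -423668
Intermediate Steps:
I = 189 (I = 3*63 = 189)
G(X) = 300 + X (G(X) = (111 + X) + 189 = 300 + X)
G(-528) - R = (300 - 528) - 1*423440 = -228 - 423440 = -423668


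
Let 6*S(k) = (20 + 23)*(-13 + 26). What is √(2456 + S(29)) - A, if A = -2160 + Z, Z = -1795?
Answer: 3955 + √91770/6 ≈ 4005.5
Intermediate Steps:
S(k) = 559/6 (S(k) = ((20 + 23)*(-13 + 26))/6 = (43*13)/6 = (⅙)*559 = 559/6)
A = -3955 (A = -2160 - 1795 = -3955)
√(2456 + S(29)) - A = √(2456 + 559/6) - 1*(-3955) = √(15295/6) + 3955 = √91770/6 + 3955 = 3955 + √91770/6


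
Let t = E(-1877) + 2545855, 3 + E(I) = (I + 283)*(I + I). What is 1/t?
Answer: 1/8529728 ≈ 1.1724e-7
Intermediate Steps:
E(I) = -3 + 2*I*(283 + I) (E(I) = -3 + (I + 283)*(I + I) = -3 + (283 + I)*(2*I) = -3 + 2*I*(283 + I))
t = 8529728 (t = (-3 + 2*(-1877)² + 566*(-1877)) + 2545855 = (-3 + 2*3523129 - 1062382) + 2545855 = (-3 + 7046258 - 1062382) + 2545855 = 5983873 + 2545855 = 8529728)
1/t = 1/8529728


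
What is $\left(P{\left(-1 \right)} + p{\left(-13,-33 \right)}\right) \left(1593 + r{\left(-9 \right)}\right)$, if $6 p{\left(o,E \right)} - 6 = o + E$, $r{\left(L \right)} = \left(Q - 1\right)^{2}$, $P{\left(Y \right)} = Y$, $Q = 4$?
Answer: $-12282$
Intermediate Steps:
$r{\left(L \right)} = 9$ ($r{\left(L \right)} = \left(4 - 1\right)^{2} = 3^{2} = 9$)
$p{\left(o,E \right)} = 1 + \frac{E}{6} + \frac{o}{6}$ ($p{\left(o,E \right)} = 1 + \frac{o + E}{6} = 1 + \frac{E + o}{6} = 1 + \left(\frac{E}{6} + \frac{o}{6}\right) = 1 + \frac{E}{6} + \frac{o}{6}$)
$\left(P{\left(-1 \right)} + p{\left(-13,-33 \right)}\right) \left(1593 + r{\left(-9 \right)}\right) = \left(-1 + \left(1 + \frac{1}{6} \left(-33\right) + \frac{1}{6} \left(-13\right)\right)\right) \left(1593 + 9\right) = \left(-1 - \frac{20}{3}\right) 1602 = \left(- \frac{23}{3}\right) 1602 = -12282$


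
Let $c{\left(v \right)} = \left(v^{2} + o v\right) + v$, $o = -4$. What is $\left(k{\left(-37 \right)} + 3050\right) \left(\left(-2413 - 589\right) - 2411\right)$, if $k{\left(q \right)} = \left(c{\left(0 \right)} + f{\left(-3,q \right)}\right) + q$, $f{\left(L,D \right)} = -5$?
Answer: $-16282304$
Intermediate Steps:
$c{\left(v \right)} = v^{2} - 3 v$ ($c{\left(v \right)} = \left(v^{2} - 4 v\right) + v = v^{2} - 3 v$)
$k{\left(q \right)} = -5 + q$ ($k{\left(q \right)} = \left(0 \left(-3 + 0\right) - 5\right) + q = \left(0 \left(-3\right) - 5\right) + q = \left(0 - 5\right) + q = -5 + q$)
$\left(k{\left(-37 \right)} + 3050\right) \left(\left(-2413 - 589\right) - 2411\right) = \left(\left(-5 - 37\right) + 3050\right) \left(\left(-2413 - 589\right) - 2411\right) = \left(-42 + 3050\right) \left(\left(-2413 - 589\right) - 2411\right) = 3008 \left(-3002 - 2411\right) = 3008 \left(-5413\right) = -16282304$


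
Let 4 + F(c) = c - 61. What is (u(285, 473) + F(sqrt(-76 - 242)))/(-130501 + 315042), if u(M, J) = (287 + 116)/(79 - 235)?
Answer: -811/2214492 + I*sqrt(318)/184541 ≈ -0.00036622 + 9.6632e-5*I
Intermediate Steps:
u(M, J) = -31/12 (u(M, J) = 403/(-156) = 403*(-1/156) = -31/12)
F(c) = -65 + c (F(c) = -4 + (c - 61) = -4 + (-61 + c) = -65 + c)
(u(285, 473) + F(sqrt(-76 - 242)))/(-130501 + 315042) = (-31/12 + (-65 + sqrt(-76 - 242)))/(-130501 + 315042) = (-31/12 + (-65 + sqrt(-318)))/184541 = (-31/12 + (-65 + I*sqrt(318)))*(1/184541) = (-811/12 + I*sqrt(318))*(1/184541) = -811/2214492 + I*sqrt(318)/184541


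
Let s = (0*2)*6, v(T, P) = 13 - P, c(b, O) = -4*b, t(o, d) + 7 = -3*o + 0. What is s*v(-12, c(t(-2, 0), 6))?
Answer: 0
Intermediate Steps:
t(o, d) = -7 - 3*o (t(o, d) = -7 + (-3*o + 0) = -7 - 3*o)
s = 0 (s = 0*6 = 0)
s*v(-12, c(t(-2, 0), 6)) = 0*(13 - (-4)*(-7 - 3*(-2))) = 0*(13 - (-4)*(-7 + 6)) = 0*(13 - (-4)*(-1)) = 0*(13 - 1*4) = 0*(13 - 4) = 0*9 = 0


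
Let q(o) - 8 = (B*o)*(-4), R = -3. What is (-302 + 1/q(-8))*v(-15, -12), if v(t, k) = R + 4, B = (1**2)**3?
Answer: -12079/40 ≈ -301.98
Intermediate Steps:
B = 1 (B = 1**3 = 1)
v(t, k) = 1 (v(t, k) = -3 + 4 = 1)
q(o) = 8 - 4*o (q(o) = 8 + (1*o)*(-4) = 8 + o*(-4) = 8 - 4*o)
(-302 + 1/q(-8))*v(-15, -12) = (-302 + 1/(8 - 4*(-8)))*1 = (-302 + 1/(8 + 32))*1 = (-302 + 1/40)*1 = -12079/40*1 = -12079/40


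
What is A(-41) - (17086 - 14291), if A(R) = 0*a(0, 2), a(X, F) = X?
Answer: -2795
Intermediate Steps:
A(R) = 0 (A(R) = 0*0 = 0)
A(-41) - (17086 - 14291) = 0 - (17086 - 14291) = 0 - 1*2795 = 0 - 2795 = -2795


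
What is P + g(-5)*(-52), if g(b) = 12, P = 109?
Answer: -515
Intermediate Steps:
P + g(-5)*(-52) = 109 + 12*(-52) = 109 - 624 = -515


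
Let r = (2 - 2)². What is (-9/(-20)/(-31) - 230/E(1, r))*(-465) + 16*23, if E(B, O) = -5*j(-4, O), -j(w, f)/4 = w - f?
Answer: -7697/8 ≈ -962.13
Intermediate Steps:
j(w, f) = -4*w + 4*f (j(w, f) = -4*(w - f) = -4*w + 4*f)
r = 0 (r = 0² = 0)
E(B, O) = -80 - 20*O (E(B, O) = -5*(-4*(-4) + 4*O) = -5*(16 + 4*O) = -80 - 20*O)
(-9/(-20)/(-31) - 230/E(1, r))*(-465) + 16*23 = (-9/(-20)/(-31) - 230/(-80 - 20*0))*(-465) + 16*23 = (-9*(-1/20)*(-1/31) - 230/(-80 + 0))*(-465) + 368 = ((9/20)*(-1/31) - 230/(-80))*(-465) + 368 = (-9/620 - 230*(-1/80))*(-465) + 368 = (-9/620 + 23/8)*(-465) + 368 = (3547/1240)*(-465) + 368 = -10641/8 + 368 = -7697/8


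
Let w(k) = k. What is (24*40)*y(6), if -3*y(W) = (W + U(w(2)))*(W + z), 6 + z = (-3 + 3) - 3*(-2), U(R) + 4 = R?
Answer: -7680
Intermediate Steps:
U(R) = -4 + R
z = 0 (z = -6 + ((-3 + 3) - 3*(-2)) = -6 + (0 + 6) = -6 + 6 = 0)
y(W) = -W*(-2 + W)/3 (y(W) = -(W + (-4 + 2))*(W + 0)/3 = -(W - 2)*W/3 = -(-2 + W)*W/3 = -W*(-2 + W)/3)
(24*40)*y(6) = (24*40)*((1/3)*6*(2 - 1*6)) = 960*((1/3)*6*(2 - 6)) = 960*((1/3)*6*(-4)) = 960*(-8) = -7680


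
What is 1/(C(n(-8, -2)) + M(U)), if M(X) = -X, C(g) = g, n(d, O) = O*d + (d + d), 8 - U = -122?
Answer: -1/130 ≈ -0.0076923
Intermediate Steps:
U = 130 (U = 8 - 1*(-122) = 8 + 122 = 130)
n(d, O) = 2*d + O*d (n(d, O) = O*d + 2*d = 2*d + O*d)
1/(C(n(-8, -2)) + M(U)) = 1/(-8*(2 - 2) - 1*130) = 1/(-8*0 - 130) = 1/(0 - 130) = 1/(-130) = -1/130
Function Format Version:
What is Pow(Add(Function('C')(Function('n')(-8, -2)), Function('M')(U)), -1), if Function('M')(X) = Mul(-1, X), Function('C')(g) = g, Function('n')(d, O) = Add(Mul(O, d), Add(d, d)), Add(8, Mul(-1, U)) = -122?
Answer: Rational(-1, 130) ≈ -0.0076923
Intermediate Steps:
U = 130 (U = Add(8, Mul(-1, -122)) = Add(8, 122) = 130)
Function('n')(d, O) = Add(Mul(2, d), Mul(O, d)) (Function('n')(d, O) = Add(Mul(O, d), Mul(2, d)) = Add(Mul(2, d), Mul(O, d)))
Pow(Add(Function('C')(Function('n')(-8, -2)), Function('M')(U)), -1) = Pow(Add(Mul(-8, Add(2, -2)), Mul(-1, 130)), -1) = Pow(Add(Mul(-8, 0), -130), -1) = Pow(Add(0, -130), -1) = Pow(-130, -1) = Rational(-1, 130)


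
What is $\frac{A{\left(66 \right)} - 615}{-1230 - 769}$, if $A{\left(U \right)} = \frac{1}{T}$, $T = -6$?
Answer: $\frac{3691}{11994} \approx 0.30774$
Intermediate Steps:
$A{\left(U \right)} = - \frac{1}{6}$ ($A{\left(U \right)} = \frac{1}{-6} = - \frac{1}{6}$)
$\frac{A{\left(66 \right)} - 615}{-1230 - 769} = \frac{- \frac{1}{6} - 615}{-1230 - 769} = - \frac{3691}{6 \left(-1999\right)} = \left(- \frac{3691}{6}\right) \left(- \frac{1}{1999}\right) = \frac{3691}{11994}$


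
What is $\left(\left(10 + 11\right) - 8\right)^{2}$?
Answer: $169$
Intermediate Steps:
$\left(\left(10 + 11\right) - 8\right)^{2} = \left(21 - 8\right)^{2} = 13^{2} = 169$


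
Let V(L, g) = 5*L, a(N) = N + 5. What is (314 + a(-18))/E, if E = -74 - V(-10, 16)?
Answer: -301/24 ≈ -12.542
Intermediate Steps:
a(N) = 5 + N
E = -24 (E = -74 - 5*(-10) = -74 - 1*(-50) = -74 + 50 = -24)
(314 + a(-18))/E = (314 + (5 - 18))/(-24) = (314 - 13)*(-1/24) = 301*(-1/24) = -301/24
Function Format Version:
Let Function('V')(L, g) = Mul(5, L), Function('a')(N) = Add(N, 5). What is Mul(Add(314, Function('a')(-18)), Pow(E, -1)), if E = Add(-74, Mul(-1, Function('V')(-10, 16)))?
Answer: Rational(-301, 24) ≈ -12.542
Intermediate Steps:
Function('a')(N) = Add(5, N)
E = -24 (E = Add(-74, Mul(-1, Mul(5, -10))) = Add(-74, Mul(-1, -50)) = Add(-74, 50) = -24)
Mul(Add(314, Function('a')(-18)), Pow(E, -1)) = Mul(Add(314, Add(5, -18)), Pow(-24, -1)) = Mul(Add(314, -13), Rational(-1, 24)) = Mul(301, Rational(-1, 24)) = Rational(-301, 24)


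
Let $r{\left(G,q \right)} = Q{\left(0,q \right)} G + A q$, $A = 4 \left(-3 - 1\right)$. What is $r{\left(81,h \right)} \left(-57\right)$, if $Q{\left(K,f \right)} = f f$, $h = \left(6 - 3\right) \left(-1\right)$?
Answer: $-44289$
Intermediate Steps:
$h = -3$ ($h = 3 \left(-1\right) = -3$)
$A = -16$ ($A = 4 \left(-4\right) = -16$)
$Q{\left(K,f \right)} = f^{2}$
$r{\left(G,q \right)} = - 16 q + G q^{2}$ ($r{\left(G,q \right)} = q^{2} G - 16 q = G q^{2} - 16 q = - 16 q + G q^{2}$)
$r{\left(81,h \right)} \left(-57\right) = - 3 \left(-16 + 81 \left(-3\right)\right) \left(-57\right) = - 3 \left(-16 - 243\right) \left(-57\right) = \left(-3\right) \left(-259\right) \left(-57\right) = 777 \left(-57\right) = -44289$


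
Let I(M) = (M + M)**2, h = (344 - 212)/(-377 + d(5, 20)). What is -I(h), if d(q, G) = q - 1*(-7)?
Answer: -69696/133225 ≈ -0.52314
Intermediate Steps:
d(q, G) = 7 + q (d(q, G) = q + 7 = 7 + q)
h = -132/365 (h = (344 - 212)/(-377 + (7 + 5)) = 132/(-377 + 12) = 132/(-365) = 132*(-1/365) = -132/365 ≈ -0.36164)
I(M) = 4*M**2 (I(M) = (2*M)**2 = 4*M**2)
-I(h) = -4*(-132/365)**2 = -4*17424/133225 = -1*69696/133225 = -69696/133225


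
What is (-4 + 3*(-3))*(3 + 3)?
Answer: -78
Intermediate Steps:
(-4 + 3*(-3))*(3 + 3) = (-4 - 9)*6 = -13*6 = -78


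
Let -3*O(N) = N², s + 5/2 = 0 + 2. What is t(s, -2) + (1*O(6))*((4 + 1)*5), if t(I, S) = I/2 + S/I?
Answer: -1185/4 ≈ -296.25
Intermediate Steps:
s = -½ (s = -5/2 + (0 + 2) = -5/2 + 2 = -½ ≈ -0.50000)
t(I, S) = I/2 + S/I (t(I, S) = I*(½) + S/I = I/2 + S/I)
O(N) = -N²/3
t(s, -2) + (1*O(6))*((4 + 1)*5) = ((½)*(-½) - 2/(-½)) + (1*(-⅓*6²))*((4 + 1)*5) = (-¼ - 2*(-2)) + (1*(-⅓*36))*(5*5) = (-¼ + 4) + (1*(-12))*25 = 15/4 - 12*25 = 15/4 - 300 = -1185/4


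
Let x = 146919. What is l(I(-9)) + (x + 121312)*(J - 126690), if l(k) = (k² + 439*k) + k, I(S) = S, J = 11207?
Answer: -30976124452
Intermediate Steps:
l(k) = k² + 440*k
l(I(-9)) + (x + 121312)*(J - 126690) = -9*(440 - 9) + (146919 + 121312)*(11207 - 126690) = -9*431 + 268231*(-115483) = -3879 - 30976120573 = -30976124452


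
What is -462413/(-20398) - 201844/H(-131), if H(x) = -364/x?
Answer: -19256668005/265174 ≈ -72619.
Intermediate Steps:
-462413/(-20398) - 201844/H(-131) = -462413/(-20398) - 201844/((-364/(-131))) = -462413*(-1/20398) - 201844/((-364*(-1/131))) = 66059/2914 - 201844/364/131 = 66059/2914 - 201844*131/364 = 66059/2914 - 6610391/91 = -19256668005/265174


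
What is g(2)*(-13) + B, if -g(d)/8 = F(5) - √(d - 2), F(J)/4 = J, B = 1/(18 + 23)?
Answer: 85281/41 ≈ 2080.0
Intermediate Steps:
B = 1/41 ≈ 0.024390
F(J) = 4*J
g(d) = -160 + 8*√(-2 + d) (g(d) = -8*(4*5 - √(d - 2)) = -8*(20 - √(-2 + d)) = -160 + 8*√(-2 + d))
g(2)*(-13) + B = (-160 + 8*√(-2 + 2))*(-13) + 1/41 = (-160 + 8*√0)*(-13) + 1/41 = (-160 + 8*0)*(-13) + 1/41 = (-160 + 0)*(-13) + 1/41 = -160*(-13) + 1/41 = 2080 + 1/41 = 85281/41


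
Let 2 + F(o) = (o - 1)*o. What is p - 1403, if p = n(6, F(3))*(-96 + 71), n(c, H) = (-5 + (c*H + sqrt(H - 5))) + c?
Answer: -2028 - 25*I ≈ -2028.0 - 25.0*I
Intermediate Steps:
F(o) = -2 + o*(-1 + o) (F(o) = -2 + (o - 1)*o = -2 + (-1 + o)*o = -2 + o*(-1 + o))
n(c, H) = -5 + c + sqrt(-5 + H) + H*c (n(c, H) = (-5 + (H*c + sqrt(-5 + H))) + c = (-5 + (sqrt(-5 + H) + H*c)) + c = (-5 + sqrt(-5 + H) + H*c) + c = -5 + c + sqrt(-5 + H) + H*c)
p = -625 - 25*I (p = (-5 + 6 + sqrt(-5 + (-2 + 3**2 - 1*3)) + (-2 + 3**2 - 1*3)*6)*(-96 + 71) = (-5 + 6 + sqrt(-5 + (-2 + 9 - 3)) + (-2 + 9 - 3)*6)*(-25) = (-5 + 6 + sqrt(-5 + 4) + 4*6)*(-25) = (-5 + 6 + sqrt(-1) + 24)*(-25) = (-5 + 6 + I + 24)*(-25) = (25 + I)*(-25) = -625 - 25*I ≈ -625.0 - 25.0*I)
p - 1403 = (-625 - 25*I) - 1403 = -2028 - 25*I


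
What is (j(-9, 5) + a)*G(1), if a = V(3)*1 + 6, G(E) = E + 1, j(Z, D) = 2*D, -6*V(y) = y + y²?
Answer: 28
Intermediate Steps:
V(y) = -y/6 - y²/6 (V(y) = -(y + y²)/6 = -y/6 - y²/6)
G(E) = 1 + E
a = 4 (a = -⅙*3*(1 + 3)*1 + 6 = -⅙*3*4*1 + 6 = -2*1 + 6 = -2 + 6 = 4)
(j(-9, 5) + a)*G(1) = (2*5 + 4)*(1 + 1) = (10 + 4)*2 = 14*2 = 28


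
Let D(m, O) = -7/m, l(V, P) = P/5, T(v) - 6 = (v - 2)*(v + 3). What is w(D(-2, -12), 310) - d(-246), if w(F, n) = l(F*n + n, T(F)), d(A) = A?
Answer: 4983/20 ≈ 249.15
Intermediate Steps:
T(v) = 6 + (-2 + v)*(3 + v) (T(v) = 6 + (v - 2)*(v + 3) = 6 + (-2 + v)*(3 + v))
l(V, P) = P/5 (l(V, P) = P*(1/5) = P/5)
w(F, n) = F*(1 + F)/5 (w(F, n) = (F*(1 + F))/5 = F*(1 + F)/5)
w(D(-2, -12), 310) - d(-246) = (-7/(-2))*(1 - 7/(-2))/5 - 1*(-246) = (-7*(-1/2))*(1 - 7*(-1/2))/5 + 246 = (1/5)*(7/2)*(1 + 7/2) + 246 = (1/5)*(7/2)*(9/2) + 246 = 63/20 + 246 = 4983/20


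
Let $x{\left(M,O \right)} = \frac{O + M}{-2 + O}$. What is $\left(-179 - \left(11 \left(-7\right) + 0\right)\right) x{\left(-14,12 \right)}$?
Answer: $\frac{102}{5} \approx 20.4$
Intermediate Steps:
$x{\left(M,O \right)} = \frac{M + O}{-2 + O}$
$\left(-179 - \left(11 \left(-7\right) + 0\right)\right) x{\left(-14,12 \right)} = \left(-179 - \left(11 \left(-7\right) + 0\right)\right) \frac{-14 + 12}{-2 + 12} = \left(-179 - \left(-77 + 0\right)\right) \frac{1}{10} \left(-2\right) = \left(-179 - -77\right) \frac{1}{10} \left(-2\right) = \left(-179 + 77\right) \left(- \frac{1}{5}\right) = \left(-102\right) \left(- \frac{1}{5}\right) = \frac{102}{5}$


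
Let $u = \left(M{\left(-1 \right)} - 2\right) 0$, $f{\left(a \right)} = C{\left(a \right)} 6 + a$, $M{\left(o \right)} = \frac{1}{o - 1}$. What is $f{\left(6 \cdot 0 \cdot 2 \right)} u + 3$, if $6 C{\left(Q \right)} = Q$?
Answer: $3$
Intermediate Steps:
$C{\left(Q \right)} = \frac{Q}{6}$
$M{\left(o \right)} = \frac{1}{-1 + o}$
$f{\left(a \right)} = 2 a$ ($f{\left(a \right)} = \frac{a}{6} \cdot 6 + a = a + a = 2 a$)
$u = 0$ ($u = \left(\frac{1}{-1 - 1} - 2\right) 0 = \left(\frac{1}{-2} - 2\right) 0 = \left(- \frac{1}{2} - 2\right) 0 = \left(- \frac{5}{2}\right) 0 = 0$)
$f{\left(6 \cdot 0 \cdot 2 \right)} u + 3 = 2 \cdot 6 \cdot 0 \cdot 2 \cdot 0 + 3 = 2 \cdot 0 \cdot 2 \cdot 0 + 3 = 2 \cdot 0 \cdot 0 + 3 = 0 \cdot 0 + 3 = 0 + 3 = 3$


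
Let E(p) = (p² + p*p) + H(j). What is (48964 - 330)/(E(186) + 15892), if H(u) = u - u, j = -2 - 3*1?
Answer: 24317/42542 ≈ 0.57160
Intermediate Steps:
j = -5 (j = -2 - 3 = -5)
H(u) = 0
E(p) = 2*p² (E(p) = (p² + p*p) + 0 = (p² + p²) + 0 = 2*p² + 0 = 2*p²)
(48964 - 330)/(E(186) + 15892) = (48964 - 330)/(2*186² + 15892) = 48634/(2*34596 + 15892) = 48634/(69192 + 15892) = 48634/85084 = 48634*(1/85084) = 24317/42542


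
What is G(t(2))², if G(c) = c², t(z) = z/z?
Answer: 1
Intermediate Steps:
t(z) = 1
G(t(2))² = (1²)² = 1² = 1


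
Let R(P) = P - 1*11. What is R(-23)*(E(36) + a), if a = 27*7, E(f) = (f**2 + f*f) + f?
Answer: -95778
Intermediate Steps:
E(f) = f + 2*f**2 (E(f) = (f**2 + f**2) + f = 2*f**2 + f = f + 2*f**2)
R(P) = -11 + P (R(P) = P - 11 = -11 + P)
a = 189
R(-23)*(E(36) + a) = (-11 - 23)*(36*(1 + 2*36) + 189) = -34*(36*(1 + 72) + 189) = -34*(36*73 + 189) = -34*(2628 + 189) = -34*2817 = -95778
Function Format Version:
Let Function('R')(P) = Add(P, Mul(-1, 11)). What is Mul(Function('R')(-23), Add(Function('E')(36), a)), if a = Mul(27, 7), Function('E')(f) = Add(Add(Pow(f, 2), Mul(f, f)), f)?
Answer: -95778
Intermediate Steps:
Function('E')(f) = Add(f, Mul(2, Pow(f, 2))) (Function('E')(f) = Add(Add(Pow(f, 2), Pow(f, 2)), f) = Add(Mul(2, Pow(f, 2)), f) = Add(f, Mul(2, Pow(f, 2))))
Function('R')(P) = Add(-11, P) (Function('R')(P) = Add(P, -11) = Add(-11, P))
a = 189
Mul(Function('R')(-23), Add(Function('E')(36), a)) = Mul(Add(-11, -23), Add(Mul(36, Add(1, Mul(2, 36))), 189)) = Mul(-34, Add(Mul(36, Add(1, 72)), 189)) = Mul(-34, Add(Mul(36, 73), 189)) = Mul(-34, Add(2628, 189)) = Mul(-34, 2817) = -95778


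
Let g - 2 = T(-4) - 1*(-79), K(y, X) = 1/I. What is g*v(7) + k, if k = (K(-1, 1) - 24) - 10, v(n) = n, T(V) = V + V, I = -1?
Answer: 476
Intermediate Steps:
T(V) = 2*V
K(y, X) = -1 (K(y, X) = 1/(-1) = -1)
g = 73 (g = 2 + (2*(-4) - 1*(-79)) = 2 + (-8 + 79) = 2 + 71 = 73)
k = -35 (k = (-1 - 24) - 10 = -25 - 10 = -35)
g*v(7) + k = 73*7 - 35 = 511 - 35 = 476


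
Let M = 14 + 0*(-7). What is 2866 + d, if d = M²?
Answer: 3062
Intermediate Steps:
M = 14 (M = 14 + 0 = 14)
d = 196 (d = 14² = 196)
2866 + d = 2866 + 196 = 3062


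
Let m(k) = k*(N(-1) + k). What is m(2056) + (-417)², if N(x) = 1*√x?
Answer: 4401025 + 2056*I ≈ 4.401e+6 + 2056.0*I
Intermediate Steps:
N(x) = √x
m(k) = k*(I + k) (m(k) = k*(√(-1) + k) = k*(I + k))
m(2056) + (-417)² = 2056*(I + 2056) + (-417)² = 2056*(2056 + I) + 173889 = (4227136 + 2056*I) + 173889 = 4401025 + 2056*I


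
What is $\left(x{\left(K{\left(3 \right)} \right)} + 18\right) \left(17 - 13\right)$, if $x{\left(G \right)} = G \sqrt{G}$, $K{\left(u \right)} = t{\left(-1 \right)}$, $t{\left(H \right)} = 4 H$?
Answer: $72 - 32 i \approx 72.0 - 32.0 i$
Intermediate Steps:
$K{\left(u \right)} = -4$ ($K{\left(u \right)} = 4 \left(-1\right) = -4$)
$x{\left(G \right)} = G^{\frac{3}{2}}$
$\left(x{\left(K{\left(3 \right)} \right)} + 18\right) \left(17 - 13\right) = \left(\left(-4\right)^{\frac{3}{2}} + 18\right) \left(17 - 13\right) = \left(- 8 i + 18\right) \left(17 - 13\right) = \left(18 - 8 i\right) 4 = 72 - 32 i$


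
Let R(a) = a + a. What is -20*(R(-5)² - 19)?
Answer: -1620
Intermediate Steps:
R(a) = 2*a
-20*(R(-5)² - 19) = -20*((2*(-5))² - 19) = -20*((-10)² - 19) = -20*(100 - 19) = -20*81 = -1620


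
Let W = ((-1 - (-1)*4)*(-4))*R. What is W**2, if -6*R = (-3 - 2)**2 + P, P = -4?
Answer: 1764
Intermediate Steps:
R = -7/2 (R = -((-3 - 2)**2 - 4)/6 = -((-5)**2 - 4)/6 = -(25 - 4)/6 = -1/6*21 = -7/2 ≈ -3.5000)
W = 42 (W = ((-1 - (-1)*4)*(-4))*(-7/2) = ((-1 - 1*(-4))*(-4))*(-7/2) = ((-1 + 4)*(-4))*(-7/2) = (3*(-4))*(-7/2) = -12*(-7/2) = 42)
W**2 = 42**2 = 1764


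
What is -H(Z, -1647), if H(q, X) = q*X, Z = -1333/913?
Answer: -2195451/913 ≈ -2404.7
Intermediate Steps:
Z = -1333/913 (Z = -1333*1/913 = -1333/913 ≈ -1.4600)
H(q, X) = X*q
-H(Z, -1647) = -(-1647)*(-1333)/913 = -1*2195451/913 = -2195451/913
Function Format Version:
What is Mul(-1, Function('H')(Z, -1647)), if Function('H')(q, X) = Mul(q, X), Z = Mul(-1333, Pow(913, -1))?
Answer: Rational(-2195451, 913) ≈ -2404.7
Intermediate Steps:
Z = Rational(-1333, 913) (Z = Mul(-1333, Rational(1, 913)) = Rational(-1333, 913) ≈ -1.4600)
Function('H')(q, X) = Mul(X, q)
Mul(-1, Function('H')(Z, -1647)) = Mul(-1, Mul(-1647, Rational(-1333, 913))) = Mul(-1, Rational(2195451, 913)) = Rational(-2195451, 913)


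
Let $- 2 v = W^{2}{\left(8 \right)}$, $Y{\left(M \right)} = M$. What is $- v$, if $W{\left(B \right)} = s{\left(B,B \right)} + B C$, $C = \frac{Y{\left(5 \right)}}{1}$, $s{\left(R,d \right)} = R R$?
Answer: $5408$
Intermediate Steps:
$s{\left(R,d \right)} = R^{2}$
$C = 5$ ($C = \frac{5}{1} = 5 \cdot 1 = 5$)
$W{\left(B \right)} = B^{2} + 5 B$ ($W{\left(B \right)} = B^{2} + B 5 = B^{2} + 5 B$)
$v = -5408$ ($v = - \frac{\left(8 \left(5 + 8\right)\right)^{2}}{2} = - \frac{\left(8 \cdot 13\right)^{2}}{2} = - \frac{104^{2}}{2} = \left(- \frac{1}{2}\right) 10816 = -5408$)
$- v = \left(-1\right) \left(-5408\right) = 5408$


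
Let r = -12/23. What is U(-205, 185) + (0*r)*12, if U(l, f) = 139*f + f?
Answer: 25900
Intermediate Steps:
r = -12/23 (r = -12*1/23 = -12/23 ≈ -0.52174)
U(l, f) = 140*f
U(-205, 185) + (0*r)*12 = 140*185 + (0*(-12/23))*12 = 25900 + 0*12 = 25900 + 0 = 25900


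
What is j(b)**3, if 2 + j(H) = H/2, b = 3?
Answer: -1/8 ≈ -0.12500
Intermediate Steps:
j(H) = -2 + H/2
j(b)**3 = (-2 + (1/2)*3)**3 = (-2 + 3/2)**3 = (-1/2)**3 = -1/8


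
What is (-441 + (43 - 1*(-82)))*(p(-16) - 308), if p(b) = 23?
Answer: 90060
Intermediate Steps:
(-441 + (43 - 1*(-82)))*(p(-16) - 308) = (-441 + (43 - 1*(-82)))*(23 - 308) = (-441 + (43 + 82))*(-285) = (-441 + 125)*(-285) = -316*(-285) = 90060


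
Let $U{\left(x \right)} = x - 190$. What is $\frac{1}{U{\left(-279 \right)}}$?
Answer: $- \frac{1}{469} \approx -0.0021322$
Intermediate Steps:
$U{\left(x \right)} = -190 + x$ ($U{\left(x \right)} = x - 190 = -190 + x$)
$\frac{1}{U{\left(-279 \right)}} = \frac{1}{-190 - 279} = \frac{1}{-469} = - \frac{1}{469}$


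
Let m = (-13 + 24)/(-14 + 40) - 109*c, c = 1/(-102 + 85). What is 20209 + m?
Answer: 8935399/442 ≈ 20216.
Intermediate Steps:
c = -1/17 (c = 1/(-17) = -1/17 ≈ -0.058824)
m = 3021/442 (m = (-13 + 24)/(-14 + 40) - 109*(-1/17) = 11/26 + 109/17 = 3021/442 ≈ 6.8348)
20209 + m = 20209 + 3021/442 = 8935399/442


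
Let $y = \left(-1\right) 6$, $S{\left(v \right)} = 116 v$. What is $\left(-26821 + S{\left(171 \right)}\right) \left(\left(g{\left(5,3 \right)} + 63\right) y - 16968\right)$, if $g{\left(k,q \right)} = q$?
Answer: $121287540$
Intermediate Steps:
$y = -6$
$\left(-26821 + S{\left(171 \right)}\right) \left(\left(g{\left(5,3 \right)} + 63\right) y - 16968\right) = \left(-26821 + 116 \cdot 171\right) \left(\left(3 + 63\right) \left(-6\right) - 16968\right) = \left(-26821 + 19836\right) \left(66 \left(-6\right) - 16968\right) = - 6985 \left(-396 - 16968\right) = \left(-6985\right) \left(-17364\right) = 121287540$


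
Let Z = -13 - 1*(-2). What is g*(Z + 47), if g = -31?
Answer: -1116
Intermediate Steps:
Z = -11 (Z = -13 + 2 = -11)
g*(Z + 47) = -31*(-11 + 47) = -31*36 = -1116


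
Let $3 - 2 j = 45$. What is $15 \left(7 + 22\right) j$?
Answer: $-9135$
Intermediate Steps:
$j = -21$ ($j = \frac{3}{2} - \frac{45}{2} = -21$)
$15 \left(7 + 22\right) j = 15 \left(7 + 22\right) \left(-21\right) = 15 \cdot 29 \left(-21\right) = 435 \left(-21\right) = -9135$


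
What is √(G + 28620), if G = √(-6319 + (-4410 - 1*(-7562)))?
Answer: √(28620 + I*√3167) ≈ 169.17 + 0.166*I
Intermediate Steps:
G = I*√3167 (G = √(-6319 + (-4410 + 7562)) = √(-6319 + 3152) = √(-3167) = I*√3167 ≈ 56.276*I)
√(G + 28620) = √(I*√3167 + 28620) = √(28620 + I*√3167)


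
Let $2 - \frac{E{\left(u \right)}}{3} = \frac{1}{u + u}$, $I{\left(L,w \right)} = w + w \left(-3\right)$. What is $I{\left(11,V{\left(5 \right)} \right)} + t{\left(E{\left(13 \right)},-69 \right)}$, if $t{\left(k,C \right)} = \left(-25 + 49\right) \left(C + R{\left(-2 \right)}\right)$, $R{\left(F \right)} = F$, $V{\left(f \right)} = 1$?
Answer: $-1706$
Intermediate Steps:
$I{\left(L,w \right)} = - 2 w$ ($I{\left(L,w \right)} = w - 3 w = - 2 w$)
$E{\left(u \right)} = 6 - \frac{3}{2 u}$ ($E{\left(u \right)} = 6 - \frac{3}{u + u} = 6 - \frac{3}{2 u}$)
$t{\left(k,C \right)} = -48 + 24 C$ ($t{\left(k,C \right)} = \left(-25 + 49\right) \left(C - 2\right) = 24 \left(-2 + C\right) = -48 + 24 C$)
$I{\left(11,V{\left(5 \right)} \right)} + t{\left(E{\left(13 \right)},-69 \right)} = \left(-2\right) 1 + \left(-48 + 24 \left(-69\right)\right) = -2 - 1704 = -1706$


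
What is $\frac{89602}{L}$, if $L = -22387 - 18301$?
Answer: $- \frac{44801}{20344} \approx -2.2022$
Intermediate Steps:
$L = -40688$
$\frac{89602}{L} = \frac{89602}{-40688} = 89602 \left(- \frac{1}{40688}\right) = - \frac{44801}{20344}$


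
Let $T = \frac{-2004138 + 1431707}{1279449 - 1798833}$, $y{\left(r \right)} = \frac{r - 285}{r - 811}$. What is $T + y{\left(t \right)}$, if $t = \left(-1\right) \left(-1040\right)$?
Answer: $\frac{523221619}{118938936} \approx 4.3991$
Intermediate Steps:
$t = 1040$
$y{\left(r \right)} = \frac{-285 + r}{-811 + r}$
$T = \frac{572431}{519384}$ ($T = - \frac{572431}{-519384} = \left(-572431\right) \left(- \frac{1}{519384}\right) = \frac{572431}{519384} \approx 1.1021$)
$T + y{\left(t \right)} = \frac{572431}{519384} + \frac{-285 + 1040}{-811 + 1040} = \frac{572431}{519384} + \frac{1}{229} \cdot 755 = \frac{572431}{519384} + \frac{755}{229} = \frac{523221619}{118938936}$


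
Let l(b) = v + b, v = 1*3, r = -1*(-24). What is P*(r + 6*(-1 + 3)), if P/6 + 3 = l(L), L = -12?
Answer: -2592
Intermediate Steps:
r = 24
v = 3
l(b) = 3 + b
P = -72 (P = -18 + 6*(3 - 12) = -18 + 6*(-9) = -18 - 54 = -72)
P*(r + 6*(-1 + 3)) = -72*(24 + 6*(-1 + 3)) = -72*(24 + 6*2) = -72*(24 + 12) = -72*36 = -2592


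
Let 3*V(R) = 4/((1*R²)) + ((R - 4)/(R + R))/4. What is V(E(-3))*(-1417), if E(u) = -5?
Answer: -109109/600 ≈ -181.85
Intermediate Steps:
V(R) = 4/(3*R²) + (-4 + R)/(24*R) (V(R) = (4/((1*R²)) + ((R - 4)/(R + R))/4)/3 = (4/(R²) + ((-4 + R)/((2*R)))*(¼))/3 = (4/R² + ((-4 + R)*(1/(2*R)))*(¼))/3 = (4/R² + ((-4 + R)/(2*R))*(¼))/3 = (4/R² + (-4 + R)/(8*R))/3 = 4/(3*R²) + (-4 + R)/(24*R))
V(E(-3))*(-1417) = ((1/24)*(32 + (-5)² - 4*(-5))/(-5)²)*(-1417) = ((1/24)*(1/25)*(32 + 25 + 20))*(-1417) = ((1/24)*(1/25)*77)*(-1417) = (77/600)*(-1417) = -109109/600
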